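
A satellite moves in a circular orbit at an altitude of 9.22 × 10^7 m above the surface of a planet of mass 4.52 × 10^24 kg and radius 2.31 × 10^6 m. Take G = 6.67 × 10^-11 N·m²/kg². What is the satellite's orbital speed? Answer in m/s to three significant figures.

1790 m/s

Orbital radius r = R + h = 2.31 × 10^6 + 9.22 × 10^7 = 9.451 × 10^7 m.
Gravity supplies the centripetal force: G M m / r² = m v² / r, so v = √(GM/r).
v = √(6.67 × 10^-11 × 4.52 × 10^24 / 9.451 × 10^7) = √(3.190 × 10^6) = 1786 m/s.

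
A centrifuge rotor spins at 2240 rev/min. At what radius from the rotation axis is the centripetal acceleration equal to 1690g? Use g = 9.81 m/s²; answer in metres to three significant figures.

0.301 m

ω = 2240 rev/min × 2π/60 = 234.6 rad/s.
a_c = ω²r = 1690g ⇒ r = 1690 × 9.81 / (234.6)² = 16580/55020 = 0.3013 m.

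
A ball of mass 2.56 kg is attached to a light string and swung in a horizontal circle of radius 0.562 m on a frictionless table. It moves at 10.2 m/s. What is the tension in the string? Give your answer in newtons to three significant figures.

The tension is the only horizontal force, so it supplies the full centripetal force: T = m v²/r = 2.56 × (10.20)²/0.562 = 2.56 × 104.0/0.562 = 473.9 N.

474 N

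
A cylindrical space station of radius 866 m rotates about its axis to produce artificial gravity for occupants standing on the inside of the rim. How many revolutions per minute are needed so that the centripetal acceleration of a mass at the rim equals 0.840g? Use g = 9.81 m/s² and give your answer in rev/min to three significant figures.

Require ω²r = 0.840g, so ω = √(0.840 × 9.81/866) = 0.09755 rad/s.
In rev/min: ω × 60/(2π) = 0.09755 × 60/(2π) = 0.9315 rev/min.

0.932 rev/min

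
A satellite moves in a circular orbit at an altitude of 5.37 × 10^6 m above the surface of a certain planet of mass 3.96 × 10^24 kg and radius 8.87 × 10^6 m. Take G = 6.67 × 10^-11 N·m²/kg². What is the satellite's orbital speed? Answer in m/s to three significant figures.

4310 m/s

Orbital radius r = R + h = 8.87 × 10^6 + 5.37 × 10^6 = 1.424 × 10^7 m.
Gravity supplies the centripetal force: G M m / r² = m v² / r, so v = √(GM/r).
v = √(6.67 × 10^-11 × 3.96 × 10^24 / 1.424 × 10^7) = √(1.855 × 10^7) = 4307 m/s.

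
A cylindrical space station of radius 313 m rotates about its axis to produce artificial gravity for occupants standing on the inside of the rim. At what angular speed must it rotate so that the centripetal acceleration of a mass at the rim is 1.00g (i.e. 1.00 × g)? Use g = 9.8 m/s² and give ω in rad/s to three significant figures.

Centripetal acceleration a_c = ω²r. Setting ω²r = 1.00g:
ω = √(1.00g / r) = √(1.00 × 9.8 / 313) = √0.03131 = 0.1769 rad/s.

0.177 rad/s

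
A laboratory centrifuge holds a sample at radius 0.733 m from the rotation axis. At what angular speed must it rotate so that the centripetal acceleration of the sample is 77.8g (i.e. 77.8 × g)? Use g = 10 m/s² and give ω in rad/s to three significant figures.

32.6 rad/s

Centripetal acceleration a_c = ω²r. Setting ω²r = 77.8g:
ω = √(77.8g / r) = √(77.8 × 10.0 / 0.733) = √1061 = 32.58 rad/s.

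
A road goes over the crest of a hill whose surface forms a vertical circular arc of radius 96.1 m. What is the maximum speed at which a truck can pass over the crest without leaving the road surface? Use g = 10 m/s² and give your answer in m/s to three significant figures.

31.0 m/s

At the crest the centre of the circle is below the truck, so the net downward (centripetal) force is mg − N = mv²/r.
The truck leaves the road when N → 0, giving v_max = √(g r) = √(10.0 × 96.1) = 31.00 m/s.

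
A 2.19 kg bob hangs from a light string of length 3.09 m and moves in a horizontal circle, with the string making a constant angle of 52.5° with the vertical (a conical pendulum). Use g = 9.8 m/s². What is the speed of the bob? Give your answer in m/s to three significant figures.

The radius of the circle is r = L sinθ = 3.09 × sin 52.5° = 2.451 m.
Horizontally T sinθ = mv²/r and vertically T cosθ = mg, so tanθ = v²/(rg).
v = √(r g tanθ) = √(2.451 × 9.8 × 1.303) = √31.31 = 5.595 m/s.

5.60 m/s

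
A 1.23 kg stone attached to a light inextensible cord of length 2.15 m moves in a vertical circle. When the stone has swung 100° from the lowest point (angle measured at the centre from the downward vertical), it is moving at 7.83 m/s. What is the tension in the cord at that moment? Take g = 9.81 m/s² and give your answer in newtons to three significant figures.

33.0 N

Take the radial direction toward the centre of the circle as positive. The component of the weight along the string toward the centre is −mg cos φ (φ measured from the bottom), so Newton's second law along the string gives T − mg cos φ = m v²/r.
cos 100° = -0.1736, so T = m(v²/r + g cos φ) = 1.23 × ((7.83)²/2.15 + 9.81 × -0.1736) = 1.23 × (28.52 + (-1.703)) = 1.23 × 26.81 = 32.98 N.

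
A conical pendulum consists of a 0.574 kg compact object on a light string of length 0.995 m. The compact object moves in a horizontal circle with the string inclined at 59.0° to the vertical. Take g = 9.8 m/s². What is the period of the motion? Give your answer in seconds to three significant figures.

r = L sinθ = 0.8529 m. From T sinθ = mω²r and T cosθ = mg: tanθ = ω²r/g, so ω² = g tanθ / r = g/(L cosθ).
ω = √(g/(L cosθ)) = √(9.8/(0.995 × 0.5150)) = √19.12 = 4.373 rad/s.
Period = 2π/ω = 1.437 s.

1.44 s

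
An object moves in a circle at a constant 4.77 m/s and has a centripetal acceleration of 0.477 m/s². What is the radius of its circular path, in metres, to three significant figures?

47.7 m

a_c = v²/r ⇒ r = v²/a_c = (4.77)²/0.477 = 22.75/0.477 = 47.70 m.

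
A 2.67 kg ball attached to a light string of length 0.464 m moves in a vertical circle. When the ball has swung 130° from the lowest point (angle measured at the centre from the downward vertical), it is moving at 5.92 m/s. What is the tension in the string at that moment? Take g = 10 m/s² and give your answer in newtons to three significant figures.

185 N

Take the radial direction toward the centre of the circle as positive. The component of the weight along the string toward the centre is −mg cos φ (φ measured from the bottom), so Newton's second law along the string gives T − mg cos φ = m v²/r.
cos 130° = -0.6428, so T = m(v²/r + g cos φ) = 2.67 × ((5.92)²/0.464 + 10.0 × -0.6428) = 2.67 × (75.53 + (-6.428)) = 2.67 × 69.10 = 184.5 N.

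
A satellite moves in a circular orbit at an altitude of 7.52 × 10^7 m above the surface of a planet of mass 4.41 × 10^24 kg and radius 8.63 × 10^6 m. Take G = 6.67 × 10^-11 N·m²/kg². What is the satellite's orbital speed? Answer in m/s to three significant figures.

Orbital radius r = R + h = 8.63 × 10^6 + 7.52 × 10^7 = 8.383 × 10^7 m.
Gravity supplies the centripetal force: G M m / r² = m v² / r, so v = √(GM/r).
v = √(6.67 × 10^-11 × 4.41 × 10^24 / 8.383 × 10^7) = √(3.509 × 10^6) = 1873 m/s.

1870 m/s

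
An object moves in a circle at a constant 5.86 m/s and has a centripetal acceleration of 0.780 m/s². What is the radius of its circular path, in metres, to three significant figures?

44.0 m

a_c = v²/r ⇒ r = v²/a_c = (5.86)²/0.780 = 34.34/0.780 = 44.03 m.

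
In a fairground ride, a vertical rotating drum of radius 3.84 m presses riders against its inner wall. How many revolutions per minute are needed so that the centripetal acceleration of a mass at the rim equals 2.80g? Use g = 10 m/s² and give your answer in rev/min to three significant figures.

Require ω²r = 2.80g, so ω = √(2.80 × 10.0/3.84) = 2.700 rad/s.
In rev/min: ω × 60/(2π) = 2.700 × 60/(2π) = 25.79 rev/min.

25.8 rev/min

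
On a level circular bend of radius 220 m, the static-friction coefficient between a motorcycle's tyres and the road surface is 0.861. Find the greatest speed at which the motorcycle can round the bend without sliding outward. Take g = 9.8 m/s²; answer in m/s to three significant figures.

43.1 m/s

On a flat curve, static friction is the only horizontal force, so it must supply the full centripetal force: μ_s m g = m v²/r.
Mass cancels: v_max = √(μ_s g r) = √(0.861 × 9.8 × 220) = √1856 = 43.08 m/s.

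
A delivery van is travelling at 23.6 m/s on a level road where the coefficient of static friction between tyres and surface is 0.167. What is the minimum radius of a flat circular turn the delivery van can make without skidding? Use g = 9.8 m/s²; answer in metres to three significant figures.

At the limit, μ_s m g = m v²/r, so r_min = v²/(μ_s g) = (23.6)²/(0.167 × 9.8) = 557.0/1.637 = 340.3 m.

340 m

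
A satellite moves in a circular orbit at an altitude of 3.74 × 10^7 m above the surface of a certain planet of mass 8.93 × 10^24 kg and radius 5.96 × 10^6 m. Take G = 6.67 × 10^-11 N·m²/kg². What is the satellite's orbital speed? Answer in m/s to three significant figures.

Orbital radius r = R + h = 5.96 × 10^6 + 3.74 × 10^7 = 4.336 × 10^7 m.
Gravity supplies the centripetal force: G M m / r² = m v² / r, so v = √(GM/r).
v = √(6.67 × 10^-11 × 8.93 × 10^24 / 4.336 × 10^7) = √(1.374 × 10^7) = 3706 m/s.

3710 m/s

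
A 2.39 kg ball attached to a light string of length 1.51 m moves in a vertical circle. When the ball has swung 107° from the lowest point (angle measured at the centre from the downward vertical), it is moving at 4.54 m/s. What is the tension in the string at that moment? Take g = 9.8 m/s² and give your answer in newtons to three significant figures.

Take the radial direction toward the centre of the circle as positive. The component of the weight along the string toward the centre is −mg cos φ (φ measured from the bottom), so Newton's second law along the string gives T − mg cos φ = m v²/r.
cos 107° = -0.2924, so T = m(v²/r + g cos φ) = 2.39 × ((4.54)²/1.51 + 9.8 × -0.2924) = 2.39 × (13.65 + (-2.865)) = 2.39 × 10.78 = 25.78 N.

25.8 N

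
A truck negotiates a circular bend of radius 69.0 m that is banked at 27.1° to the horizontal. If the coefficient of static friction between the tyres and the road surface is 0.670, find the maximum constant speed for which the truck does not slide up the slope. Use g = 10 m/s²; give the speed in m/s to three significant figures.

35.2 m/s

At the maximum speed, friction acts down the slope at its limiting value f = μN. Radially (horizontal, toward centre): N sinθ + μN cosθ = mv²/r. Vertically: N cosθ − μN sinθ = mg.
Dividing: v² = r g (sinθ + μcosθ)/(cosθ − μsinθ).
sinθ + μcosθ = 0.4555 + 0.670×0.8902 = 1.052; cosθ − μsinθ = 0.8902 − 0.670×0.4555 = 0.5850.
v² = 69.0 × 10.0 × 1.052/0.5850 = 1241 m²/s², so v = 35.23 m/s.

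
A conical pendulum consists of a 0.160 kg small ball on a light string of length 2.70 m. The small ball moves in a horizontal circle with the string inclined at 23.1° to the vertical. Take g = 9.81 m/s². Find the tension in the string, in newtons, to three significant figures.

Vertically the bob has no acceleration, so T cosθ = mg.
T = mg/cosθ = 0.160 × 9.81 / cos 23.1° = 1.570/0.9198 = 1.706 N.

1.71 N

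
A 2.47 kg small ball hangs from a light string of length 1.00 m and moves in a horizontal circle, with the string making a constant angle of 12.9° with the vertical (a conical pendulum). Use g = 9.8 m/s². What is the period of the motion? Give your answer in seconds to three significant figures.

1.98 s

r = L sinθ = 0.2233 m. From T sinθ = mω²r and T cosθ = mg: tanθ = ω²r/g, so ω² = g tanθ / r = g/(L cosθ).
ω = √(g/(L cosθ)) = √(9.8/(1.00 × 0.9748)) = √10.05 = 3.171 rad/s.
Period = 2π/ω = 1.982 s.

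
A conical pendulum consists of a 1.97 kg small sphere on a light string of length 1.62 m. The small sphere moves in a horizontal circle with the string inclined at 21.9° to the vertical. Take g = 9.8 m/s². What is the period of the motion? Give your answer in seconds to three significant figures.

2.46 s

r = L sinθ = 0.6042 m. From T sinθ = mω²r and T cosθ = mg: tanθ = ω²r/g, so ω² = g tanθ / r = g/(L cosθ).
ω = √(g/(L cosθ)) = √(9.8/(1.62 × 0.9278)) = √6.520 = 2.553 rad/s.
Period = 2π/ω = 2.461 s.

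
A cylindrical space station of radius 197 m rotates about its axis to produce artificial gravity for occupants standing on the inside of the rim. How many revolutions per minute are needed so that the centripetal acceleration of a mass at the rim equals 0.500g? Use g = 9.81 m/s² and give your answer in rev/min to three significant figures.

1.51 rev/min

Require ω²r = 0.500g, so ω = √(0.500 × 9.81/197) = 0.1578 rad/s.
In rev/min: ω × 60/(2π) = 0.1578 × 60/(2π) = 1.507 rev/min.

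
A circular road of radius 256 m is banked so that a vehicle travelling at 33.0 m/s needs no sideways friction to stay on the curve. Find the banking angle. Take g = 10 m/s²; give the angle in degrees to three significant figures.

With no friction, the horizontal component of the normal force provides the centripetal force: N sinθ = mv²/r, while N cosθ = mg vertically.
Dividing: tanθ = v²/(r g) = (33.0)²/(256 × 10.0) = 1089/2560 = 0.4254.
θ = arctan(0.4254) = 23.04°.

23.0°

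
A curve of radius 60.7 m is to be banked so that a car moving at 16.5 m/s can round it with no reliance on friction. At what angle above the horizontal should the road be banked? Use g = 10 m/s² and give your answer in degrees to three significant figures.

With no friction, the horizontal component of the normal force provides the centripetal force: N sinθ = mv²/r, while N cosθ = mg vertically.
Dividing: tanθ = v²/(r g) = (16.5)²/(60.7 × 10.0) = 272.2/607.0 = 0.4485.
θ = arctan(0.4485) = 24.16°.

24.2°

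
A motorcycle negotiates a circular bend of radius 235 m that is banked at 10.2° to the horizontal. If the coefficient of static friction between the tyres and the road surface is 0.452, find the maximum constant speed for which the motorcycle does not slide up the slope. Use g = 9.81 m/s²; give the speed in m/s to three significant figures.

39.8 m/s

At the maximum speed, friction acts down the slope at its limiting value f = μN. Radially (horizontal, toward centre): N sinθ + μN cosθ = mv²/r. Vertically: N cosθ − μN sinθ = mg.
Dividing: v² = r g (sinθ + μcosθ)/(cosθ − μsinθ).
sinθ + μcosθ = 0.1771 + 0.452×0.9842 = 0.6219; cosθ − μsinθ = 0.9842 − 0.452×0.1771 = 0.9042.
v² = 235 × 9.81 × 0.6219/0.9042 = 1586 m²/s², so v = 39.82 m/s.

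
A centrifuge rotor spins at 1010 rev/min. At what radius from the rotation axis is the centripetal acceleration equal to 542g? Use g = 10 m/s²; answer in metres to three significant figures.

ω = 1010 rev/min × 2π/60 = 105.8 rad/s.
a_c = ω²r = 542g ⇒ r = 542 × 10.0 / (105.8)² = 5420/11190 = 0.4845 m.

0.485 m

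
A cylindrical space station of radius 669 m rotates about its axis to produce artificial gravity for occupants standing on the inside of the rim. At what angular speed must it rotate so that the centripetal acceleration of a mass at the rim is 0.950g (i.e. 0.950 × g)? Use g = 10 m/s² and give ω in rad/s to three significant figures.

0.119 rad/s

Centripetal acceleration a_c = ω²r. Setting ω²r = 0.950g:
ω = √(0.950g / r) = √(0.950 × 10.0 / 669) = √0.01420 = 0.1192 rad/s.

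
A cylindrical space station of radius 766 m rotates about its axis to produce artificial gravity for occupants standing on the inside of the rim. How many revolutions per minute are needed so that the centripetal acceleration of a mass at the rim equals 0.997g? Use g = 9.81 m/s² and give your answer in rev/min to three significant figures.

1.08 rev/min

Require ω²r = 0.997g, so ω = √(0.997 × 9.81/766) = 0.1130 rad/s.
In rev/min: ω × 60/(2π) = 0.1130 × 60/(2π) = 1.079 rev/min.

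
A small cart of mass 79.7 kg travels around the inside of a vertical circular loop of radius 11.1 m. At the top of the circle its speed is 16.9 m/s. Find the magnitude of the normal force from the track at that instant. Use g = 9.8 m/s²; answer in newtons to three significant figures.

1270 N

At the top, both N and the weight mg point inward (toward the centre), so N + mg = mv²/r.
N = m(v²/r − g) = 79.7 × ((16.9)²/11.1 − 9.8) = 79.7 × (25.73 − 9.8) = 79.7 × 15.93 = 1270 N.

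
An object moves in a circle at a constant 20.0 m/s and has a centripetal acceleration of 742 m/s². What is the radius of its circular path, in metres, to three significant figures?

0.539 m

a_c = v²/r ⇒ r = v²/a_c = (20.0)²/742 = 400.0/742 = 0.5391 m.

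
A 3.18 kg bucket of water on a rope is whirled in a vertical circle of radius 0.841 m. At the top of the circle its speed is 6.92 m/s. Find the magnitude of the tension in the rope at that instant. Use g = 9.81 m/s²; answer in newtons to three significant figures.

At the top, both T and the weight mg point inward (toward the centre), so T + mg = mv²/r.
T = m(v²/r − g) = 3.18 × ((6.92)²/0.841 − 9.81) = 3.18 × (56.94 − 9.81) = 3.18 × 47.13 = 149.9 N.

150 N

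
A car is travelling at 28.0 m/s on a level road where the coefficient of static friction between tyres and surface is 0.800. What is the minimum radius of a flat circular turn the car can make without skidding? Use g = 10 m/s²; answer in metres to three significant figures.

98.0 m

At the limit, μ_s m g = m v²/r, so r_min = v²/(μ_s g) = (28.0)²/(0.800 × 10.0) = 784.0/8.000 = 98.00 m.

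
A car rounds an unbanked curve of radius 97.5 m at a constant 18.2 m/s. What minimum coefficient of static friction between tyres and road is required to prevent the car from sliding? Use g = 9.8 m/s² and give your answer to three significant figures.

0.347

Friction provides the centripetal force: μ_s m g = m v²/r, so μ_s = v²/(g r) = (18.20)²/(9.8 × 97.5) = 331.2/955.5 = 0.3467.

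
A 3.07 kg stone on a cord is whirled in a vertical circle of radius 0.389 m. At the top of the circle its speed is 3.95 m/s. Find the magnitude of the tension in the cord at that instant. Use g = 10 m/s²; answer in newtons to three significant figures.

92.4 N

At the top, both T and the weight mg point inward (toward the centre), so T + mg = mv²/r.
T = m(v²/r − g) = 3.07 × ((3.95)²/0.389 − 10.0) = 3.07 × (40.11 − 10.0) = 3.07 × 30.11 = 92.44 N.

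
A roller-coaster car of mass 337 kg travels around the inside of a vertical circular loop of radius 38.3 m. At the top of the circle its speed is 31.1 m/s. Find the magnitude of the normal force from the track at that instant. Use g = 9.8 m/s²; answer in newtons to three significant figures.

At the top, both N and the weight mg point inward (toward the centre), so N + mg = mv²/r.
N = m(v²/r − g) = 337 × ((31.1)²/38.3 − 9.8) = 337 × (25.25 − 9.8) = 337 × 15.45 = 5208 N.

5210 N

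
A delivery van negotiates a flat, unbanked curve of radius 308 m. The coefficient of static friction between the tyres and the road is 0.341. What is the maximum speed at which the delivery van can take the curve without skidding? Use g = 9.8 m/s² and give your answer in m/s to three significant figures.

32.1 m/s

The only inward force on a level bend is static friction, so at the limit f_s = μ_s N = μ_s m g = m v²/r.
Mass cancels: v_max = √(μ_s g r) = √(0.341 × 9.8 × 308) = √1029 = 32.08 m/s.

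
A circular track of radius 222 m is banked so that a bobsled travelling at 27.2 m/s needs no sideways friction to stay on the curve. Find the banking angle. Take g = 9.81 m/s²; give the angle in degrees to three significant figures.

18.8°

With no friction, the horizontal component of the normal force provides the centripetal force: N sinθ = mv²/r, while N cosθ = mg vertically.
Dividing: tanθ = v²/(r g) = (27.2)²/(222 × 9.81) = 739.8/2178 = 0.3397.
θ = arctan(0.3397) = 18.76°.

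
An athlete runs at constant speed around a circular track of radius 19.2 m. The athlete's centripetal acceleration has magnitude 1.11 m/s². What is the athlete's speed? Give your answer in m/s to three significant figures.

4.62 m/s

a_c = v²/r ⇒ v = √(a_c · r) = √(1.11 × 19.2) = √21.31 = 4.616 m/s.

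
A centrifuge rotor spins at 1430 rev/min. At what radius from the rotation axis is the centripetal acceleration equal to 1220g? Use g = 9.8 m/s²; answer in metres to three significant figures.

ω = 1430 rev/min × 2π/60 = 149.7 rad/s.
a_c = ω²r = 1220g ⇒ r = 1220 × 9.8 / (149.7)² = 11960/22420 = 0.5332 m.

0.533 m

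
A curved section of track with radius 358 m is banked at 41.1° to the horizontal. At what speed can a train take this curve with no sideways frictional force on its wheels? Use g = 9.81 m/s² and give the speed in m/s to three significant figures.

55.4 m/s

On a frictionless banked curve, N sinθ = mv²/r and N cosθ = mg, so tanθ = v²/(rg).
v = √(r g tanθ) = √(358 × 9.81 × tan 41.1°) = √(358 × 9.81 × 0.8724) = √3064 = 55.35 m/s.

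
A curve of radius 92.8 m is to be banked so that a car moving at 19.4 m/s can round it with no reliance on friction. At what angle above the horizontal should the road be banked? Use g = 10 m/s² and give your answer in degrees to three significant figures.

22.1°

For a frictionless banked turn: horizontally N sinθ = mv²/r and vertically N cosθ = mg.
Dividing: tanθ = v²/(r g) = (19.4)²/(92.8 × 10.0) = 376.4/928.0 = 0.4056.
θ = arctan(0.4056) = 22.08°.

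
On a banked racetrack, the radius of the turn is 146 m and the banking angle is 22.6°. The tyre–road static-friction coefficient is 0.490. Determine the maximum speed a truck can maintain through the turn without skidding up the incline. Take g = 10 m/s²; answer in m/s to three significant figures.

40.8 m/s

At the maximum speed, friction acts down the slope at its limiting value f = μN. Radially (horizontal, toward centre): N sinθ + μN cosθ = mv²/r. Vertically: N cosθ − μN sinθ = mg.
Dividing: v² = r g (sinθ + μcosθ)/(cosθ − μsinθ).
sinθ + μcosθ = 0.3843 + 0.490×0.9232 = 0.8367; cosθ − μsinθ = 0.9232 − 0.490×0.3843 = 0.7349.
v² = 146 × 10.0 × 0.8367/0.7349 = 1662 m²/s², so v = 40.77 m/s.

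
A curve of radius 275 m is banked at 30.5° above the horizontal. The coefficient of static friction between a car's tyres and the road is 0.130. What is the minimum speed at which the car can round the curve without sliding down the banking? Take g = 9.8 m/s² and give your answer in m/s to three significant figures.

At the minimum speed, friction acts up the slope at its limiting value f = μN. Radially (horizontal, toward centre): N sinθ − μN cosθ = mv²/r. Vertically: N cosθ + μN sinθ = mg.
Dividing: v² = r g (sinθ − μcosθ)/(cosθ + μsinθ).
sinθ − μcosθ = 0.5075 − 0.130×0.8616 = 0.3955; cosθ + μsinθ = 0.8616 + 0.130×0.5075 = 0.9276.
v² = 275 × 9.8 × 0.3955/0.9276 = 1149 m²/s², so v = 33.90 m/s.

33.9 m/s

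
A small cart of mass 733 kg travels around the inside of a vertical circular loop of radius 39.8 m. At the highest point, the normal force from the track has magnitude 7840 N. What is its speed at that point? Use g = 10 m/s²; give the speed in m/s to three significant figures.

At the top, N + mg = mv²/r, so v = √(r(N/m + g)) = √(39.8 × (7840/733 + 10.0)) = √(39.8 × 20.70) = √823.7 = 28.70 m/s.

28.7 m/s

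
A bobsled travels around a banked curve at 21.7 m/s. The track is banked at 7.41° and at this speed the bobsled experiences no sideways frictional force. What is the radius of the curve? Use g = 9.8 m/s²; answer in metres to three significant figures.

Frictionless banking: tanθ = v²/(rg), so r = v²/(g tanθ).
r = (21.7)²/(9.8 × tan 7.41°) = 470.9/(9.8 × 0.1301) = 470.9/1.275 = 369.5 m.

369 m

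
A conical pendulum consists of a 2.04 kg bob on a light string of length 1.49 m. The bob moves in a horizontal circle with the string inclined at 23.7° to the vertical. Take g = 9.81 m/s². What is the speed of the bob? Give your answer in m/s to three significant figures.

The radius of the circle is r = L sinθ = 1.49 × sin 23.7° = 0.5989 m.
Horizontally T sinθ = mv²/r and vertically T cosθ = mg, so tanθ = v²/(rg).
v = √(r g tanθ) = √(0.5989 × 9.81 × 0.4390) = √2.579 = 1.606 m/s.

1.61 m/s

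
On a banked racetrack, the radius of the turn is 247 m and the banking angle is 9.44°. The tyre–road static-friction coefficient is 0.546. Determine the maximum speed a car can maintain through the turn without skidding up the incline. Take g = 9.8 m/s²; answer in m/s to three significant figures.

At the maximum speed, friction acts down the slope at its limiting value f = μN. Radially (horizontal, toward centre): N sinθ + μN cosθ = mv²/r. Vertically: N cosθ − μN sinθ = mg.
Dividing: v² = r g (sinθ + μcosθ)/(cosθ − μsinθ).
sinθ + μcosθ = 0.1640 + 0.546×0.9865 = 0.7026; cosθ − μsinθ = 0.9865 − 0.546×0.1640 = 0.8969.
v² = 247 × 9.8 × 0.7026/0.8969 = 1896 m²/s², so v = 43.55 m/s.

43.5 m/s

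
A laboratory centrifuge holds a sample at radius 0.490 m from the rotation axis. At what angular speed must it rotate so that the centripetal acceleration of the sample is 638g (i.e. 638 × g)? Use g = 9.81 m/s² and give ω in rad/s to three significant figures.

113 rad/s

Centripetal acceleration a_c = ω²r. Setting ω²r = 638g:
ω = √(638g / r) = √(638 × 9.81 / 0.490) = √12770 = 113.0 rad/s.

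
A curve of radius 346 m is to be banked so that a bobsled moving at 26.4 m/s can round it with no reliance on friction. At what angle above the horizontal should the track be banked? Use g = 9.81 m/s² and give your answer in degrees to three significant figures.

With no friction, the horizontal component of the normal force provides the centripetal force: N sinθ = mv²/r, while N cosθ = mg vertically.
Dividing: tanθ = v²/(r g) = (26.4)²/(346 × 9.81) = 697.0/3394 = 0.2053.
θ = arctan(0.2053) = 11.60°.

11.6°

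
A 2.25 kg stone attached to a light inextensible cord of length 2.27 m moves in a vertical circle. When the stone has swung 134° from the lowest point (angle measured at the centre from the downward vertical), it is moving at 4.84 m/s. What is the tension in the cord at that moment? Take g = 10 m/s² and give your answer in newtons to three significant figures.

7.59 N

Take the radial direction toward the centre of the circle as positive. The component of the weight along the string toward the centre is −mg cos φ (φ measured from the bottom), so Newton's second law along the string gives T − mg cos φ = m v²/r.
cos 134° = -0.6947, so T = m(v²/r + g cos φ) = 2.25 × ((4.84)²/2.27 + 10.0 × -0.6947) = 2.25 × (10.32 + (-6.947)) = 2.25 × 3.373 = 7.589 N.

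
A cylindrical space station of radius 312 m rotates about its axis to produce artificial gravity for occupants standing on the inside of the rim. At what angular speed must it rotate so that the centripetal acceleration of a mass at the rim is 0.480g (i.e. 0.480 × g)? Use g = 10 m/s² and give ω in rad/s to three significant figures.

0.124 rad/s

Centripetal acceleration a_c = ω²r. Setting ω²r = 0.480g:
ω = √(0.480g / r) = √(0.480 × 10.0 / 312) = √0.01538 = 0.1240 rad/s.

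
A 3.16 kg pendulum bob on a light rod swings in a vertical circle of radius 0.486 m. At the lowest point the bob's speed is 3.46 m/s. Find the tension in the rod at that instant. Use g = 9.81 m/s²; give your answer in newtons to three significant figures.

At the lowest point, T points up (toward the centre) and the weight mg points down (away from the centre), so the net inward force is T − mg = mv²/r.
T = m(v²/r + g) = 3.16 × ((3.46)²/0.486 + 9.81) = 3.16 × (24.63 + 9.81) = 3.16 × 34.44 = 108.8 N.

109 N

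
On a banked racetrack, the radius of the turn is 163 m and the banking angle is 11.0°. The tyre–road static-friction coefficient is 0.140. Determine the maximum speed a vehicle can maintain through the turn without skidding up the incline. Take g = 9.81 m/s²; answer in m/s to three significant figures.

At the maximum speed, friction acts down the slope at its limiting value f = μN. Radially (horizontal, toward centre): N sinθ + μN cosθ = mv²/r. Vertically: N cosθ − μN sinθ = mg.
Dividing: v² = r g (sinθ + μcosθ)/(cosθ − μsinθ).
sinθ + μcosθ = 0.1908 + 0.140×0.9816 = 0.3282; cosθ − μsinθ = 0.9816 − 0.140×0.1908 = 0.9549.
v² = 163 × 9.81 × 0.3282/0.9549 = 549.6 m²/s², so v = 23.44 m/s.

23.4 m/s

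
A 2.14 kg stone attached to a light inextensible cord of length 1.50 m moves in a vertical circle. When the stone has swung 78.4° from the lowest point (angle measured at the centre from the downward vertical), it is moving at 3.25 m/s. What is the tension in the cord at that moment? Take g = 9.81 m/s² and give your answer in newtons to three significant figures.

Take the radial direction toward the centre of the circle as positive. The component of the weight along the string toward the centre is −mg cos φ (φ measured from the bottom), so Newton's second law along the string gives T − mg cos φ = m v²/r.
cos 78.4° = 0.2011, so T = m(v²/r + g cos φ) = 2.14 × ((3.25)²/1.50 + 9.81 × 0.2011) = 2.14 × (7.042 + (1.973)) = 2.14 × 9.014 = 19.29 N.

19.3 N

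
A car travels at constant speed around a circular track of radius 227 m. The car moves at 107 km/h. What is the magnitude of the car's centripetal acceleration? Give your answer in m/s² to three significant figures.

3.89 m/s²

v = 107 km/h = 107/3.6 = 29.72 m/s.
a_c = v²/r = (29.72)²/227 = 883.4/227 = 3.892 m/s².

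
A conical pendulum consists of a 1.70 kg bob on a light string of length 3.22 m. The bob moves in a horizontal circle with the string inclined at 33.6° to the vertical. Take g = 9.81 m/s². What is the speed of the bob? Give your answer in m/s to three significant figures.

The radius of the circle is r = L sinθ = 3.22 × sin 33.6° = 1.782 m.
Horizontally T sinθ = mv²/r and vertically T cosθ = mg, so tanθ = v²/(rg).
v = √(r g tanθ) = √(1.782 × 9.81 × 0.6644) = √11.61 = 3.408 m/s.

3.41 m/s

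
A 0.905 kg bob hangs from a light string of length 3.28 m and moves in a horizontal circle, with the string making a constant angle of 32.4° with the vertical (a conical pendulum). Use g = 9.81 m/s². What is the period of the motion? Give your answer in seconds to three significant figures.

3.34 s

r = L sinθ = 1.758 m. From T sinθ = mω²r and T cosθ = mg: tanθ = ω²r/g, so ω² = g tanθ / r = g/(L cosθ).
ω = √(g/(L cosθ)) = √(9.81/(3.28 × 0.8443)) = √3.542 = 1.882 rad/s.
Period = 2π/ω = 3.338 s.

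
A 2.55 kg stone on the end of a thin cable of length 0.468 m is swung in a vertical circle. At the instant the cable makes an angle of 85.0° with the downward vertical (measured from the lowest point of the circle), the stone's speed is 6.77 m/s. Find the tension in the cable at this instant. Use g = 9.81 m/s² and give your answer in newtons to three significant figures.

252 N

Take the radial direction toward the centre of the circle as positive. The component of the weight along the string toward the centre is −mg cos φ (φ measured from the bottom), so Newton's second law along the string gives T − mg cos φ = m v²/r.
cos 85.0° = 0.08716, so T = m(v²/r + g cos φ) = 2.55 × ((6.77)²/0.468 + 9.81 × 0.08716) = 2.55 × (97.93 + (0.8550)) = 2.55 × 98.79 = 251.9 N.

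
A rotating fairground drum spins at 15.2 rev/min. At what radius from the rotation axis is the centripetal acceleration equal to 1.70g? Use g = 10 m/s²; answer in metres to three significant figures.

6.71 m

ω = 15.2 rev/min × 2π/60 = 1.592 rad/s.
a_c = ω²r = 1.70g ⇒ r = 1.70 × 10.0 / (1.592)² = 17.00/2.534 = 6.710 m.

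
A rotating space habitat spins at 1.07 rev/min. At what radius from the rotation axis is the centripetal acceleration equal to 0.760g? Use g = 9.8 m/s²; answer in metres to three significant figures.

ω = 1.07 rev/min × 2π/60 = 0.1121 rad/s.
a_c = ω²r = 0.760g ⇒ r = 0.760 × 9.8 / (0.1121)² = 7.448/0.01256 = 593.2 m.

593 m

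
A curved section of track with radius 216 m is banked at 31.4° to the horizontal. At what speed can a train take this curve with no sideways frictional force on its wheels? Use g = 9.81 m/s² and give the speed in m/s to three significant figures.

36.0 m/s

On a frictionless banked curve, N sinθ = mv²/r and N cosθ = mg, so tanθ = v²/(rg).
v = √(r g tanθ) = √(216 × 9.81 × tan 31.4°) = √(216 × 9.81 × 0.6104) = √1293 = 35.96 m/s.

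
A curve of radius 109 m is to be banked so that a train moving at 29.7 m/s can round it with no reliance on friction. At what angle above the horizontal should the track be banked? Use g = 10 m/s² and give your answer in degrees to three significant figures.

39.0°

For a frictionless banked turn: horizontally N sinθ = mv²/r and vertically N cosθ = mg.
Dividing: tanθ = v²/(r g) = (29.7)²/(109 × 10.0) = 882.1/1090 = 0.8093.
θ = arctan(0.8093) = 38.98°.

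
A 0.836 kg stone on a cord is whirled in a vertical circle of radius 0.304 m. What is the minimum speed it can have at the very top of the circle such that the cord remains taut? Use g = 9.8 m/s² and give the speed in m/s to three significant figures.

At the highest point the centre is directly below, so both the weight and T act inward: T + mg = mv²/r.
At minimum speed T → 0, so mg = mv_min²/r ⇒ v_min = √(g r) = √(9.8 × 0.304) = 1.726 m/s.

1.73 m/s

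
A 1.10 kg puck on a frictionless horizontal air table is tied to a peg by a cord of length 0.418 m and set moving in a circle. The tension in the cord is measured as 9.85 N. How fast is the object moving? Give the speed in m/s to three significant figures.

1.93 m/s

T = m v²/r ⇒ v = √(T r / m) = √(9.85 × 0.418 / 1.10) = √3.743 = 1.935 m/s.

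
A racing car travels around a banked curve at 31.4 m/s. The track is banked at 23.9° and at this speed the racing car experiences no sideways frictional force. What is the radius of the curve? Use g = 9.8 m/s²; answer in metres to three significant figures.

Frictionless banking: tanθ = v²/(rg), so r = v²/(g tanθ).
r = (31.4)²/(9.8 × tan 23.9°) = 986.0/(9.8 × 0.4431) = 986.0/4.343 = 227.0 m.

227 m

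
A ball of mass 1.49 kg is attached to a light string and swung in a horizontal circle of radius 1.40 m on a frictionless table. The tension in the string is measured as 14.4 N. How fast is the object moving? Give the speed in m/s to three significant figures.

3.68 m/s

T = m v²/r ⇒ v = √(T r / m) = √(14.4 × 1.40 / 1.49) = √13.53 = 3.678 m/s.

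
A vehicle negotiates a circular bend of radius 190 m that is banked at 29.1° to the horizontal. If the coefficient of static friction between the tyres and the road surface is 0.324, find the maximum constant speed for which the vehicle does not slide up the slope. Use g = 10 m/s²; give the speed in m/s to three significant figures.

At the maximum speed, friction acts down the slope at its limiting value f = μN. Radially (horizontal, toward centre): N sinθ + μN cosθ = mv²/r. Vertically: N cosθ − μN sinθ = mg.
Dividing: v² = r g (sinθ + μcosθ)/(cosθ − μsinθ).
sinθ + μcosθ = 0.4863 + 0.324×0.8738 = 0.7694; cosθ − μsinθ = 0.8738 − 0.324×0.4863 = 0.7162.
v² = 190 × 10.0 × 0.7694/0.7162 = 2041 m²/s², so v = 45.18 m/s.

45.2 m/s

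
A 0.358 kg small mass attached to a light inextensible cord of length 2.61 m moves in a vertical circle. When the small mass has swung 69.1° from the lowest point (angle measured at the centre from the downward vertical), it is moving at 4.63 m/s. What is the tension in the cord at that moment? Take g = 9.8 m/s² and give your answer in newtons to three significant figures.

4.19 N

Take the radial direction toward the centre of the circle as positive. The component of the weight along the string toward the centre is −mg cos φ (φ measured from the bottom), so Newton's second law along the string gives T − mg cos φ = m v²/r.
cos 69.1° = 0.3567, so T = m(v²/r + g cos φ) = 0.358 × ((4.63)²/2.61 + 9.8 × 0.3567) = 0.358 × (8.213 + (3.496)) = 0.358 × 11.71 = 4.192 N.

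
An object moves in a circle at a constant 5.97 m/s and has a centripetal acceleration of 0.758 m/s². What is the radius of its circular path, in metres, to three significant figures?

47.0 m

a_c = v²/r ⇒ r = v²/a_c = (5.97)²/0.758 = 35.64/0.758 = 47.02 m.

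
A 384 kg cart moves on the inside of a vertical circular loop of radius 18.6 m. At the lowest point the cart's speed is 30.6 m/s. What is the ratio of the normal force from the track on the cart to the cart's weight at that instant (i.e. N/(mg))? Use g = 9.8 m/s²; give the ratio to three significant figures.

6.14

At the bottom, N − mg = mv²/r, so N = m(v²/r + g) and N/(mg) = v²/(rg) + 1 = (30.6)²/(18.6 × 9.8) + 1 = 5.137 + 1 = 6.137.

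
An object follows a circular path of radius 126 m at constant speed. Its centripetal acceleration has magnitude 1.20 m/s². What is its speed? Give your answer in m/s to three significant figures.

a_c = v²/r ⇒ v = √(a_c · r) = √(1.20 × 126) = √151.2 = 12.30 m/s.

12.3 m/s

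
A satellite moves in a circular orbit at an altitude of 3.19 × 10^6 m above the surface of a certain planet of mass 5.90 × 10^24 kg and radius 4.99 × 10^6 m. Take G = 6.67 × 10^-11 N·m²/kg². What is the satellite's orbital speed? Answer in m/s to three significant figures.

6940 m/s

Orbital radius r = R + h = 4.99 × 10^6 + 3.19 × 10^6 = 8.180 × 10^6 m.
Gravity supplies the centripetal force: G M m / r² = m v² / r, so v = √(GM/r).
v = √(6.67 × 10^-11 × 5.90 × 10^24 / 8.180 × 10^6) = √(4.811 × 10^7) = 6936 m/s.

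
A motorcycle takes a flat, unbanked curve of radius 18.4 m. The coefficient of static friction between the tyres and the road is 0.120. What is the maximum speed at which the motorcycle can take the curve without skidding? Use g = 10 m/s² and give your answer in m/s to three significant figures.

Friction provides the centripetal force on a flat curve. At maximum speed it is at its limiting value: μ_s m g = m v²/r.
Mass cancels: v_max = √(μ_s g r) = √(0.120 × 10.0 × 18.4) = √22.08 = 4.699 m/s.

4.70 m/s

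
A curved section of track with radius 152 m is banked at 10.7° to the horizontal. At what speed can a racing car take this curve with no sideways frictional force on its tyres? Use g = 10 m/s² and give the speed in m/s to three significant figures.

16.9 m/s

On a frictionless banked curve, N sinθ = mv²/r and N cosθ = mg, so tanθ = v²/(rg).
v = √(r g tanθ) = √(152 × 10.0 × tan 10.7°) = √(152 × 10.0 × 0.1890) = √287.2 = 16.95 m/s.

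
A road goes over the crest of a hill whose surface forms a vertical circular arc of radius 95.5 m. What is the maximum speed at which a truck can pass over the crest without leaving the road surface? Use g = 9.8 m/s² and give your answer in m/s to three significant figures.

30.6 m/s

At the crest the centre of the circle is below the truck, so the net downward (centripetal) force is mg − N = mv²/r.
The truck leaves the road when N → 0, giving v_max = √(g r) = √(9.8 × 95.5) = 30.59 m/s.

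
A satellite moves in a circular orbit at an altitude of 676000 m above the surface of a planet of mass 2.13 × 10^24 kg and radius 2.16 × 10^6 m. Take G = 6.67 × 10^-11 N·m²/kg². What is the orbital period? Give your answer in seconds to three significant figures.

2520 s

r = R + h = 2.16 × 10^6 + 676000 = 2.836 × 10^6 m. Gravity provides the centripetal force: G M m / r² = m v² / r ⇒ v = √(GM/r) = 7078 m/s.
T = 2πr/v = 2π × 2.836 × 10^6 / 7078 = 2518 s.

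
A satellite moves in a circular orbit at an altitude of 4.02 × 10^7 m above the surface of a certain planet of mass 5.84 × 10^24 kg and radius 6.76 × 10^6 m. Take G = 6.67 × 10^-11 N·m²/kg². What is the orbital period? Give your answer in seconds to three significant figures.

r = R + h = 6.76 × 10^6 + 4.02 × 10^7 = 4.696 × 10^7 m. Gravity provides the centripetal force: G M m / r² = m v² / r ⇒ v = √(GM/r) = 2880 m/s.
T = 2πr/v = 2π × 4.696 × 10^7 / 2880 = 102400 s.

102000 s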